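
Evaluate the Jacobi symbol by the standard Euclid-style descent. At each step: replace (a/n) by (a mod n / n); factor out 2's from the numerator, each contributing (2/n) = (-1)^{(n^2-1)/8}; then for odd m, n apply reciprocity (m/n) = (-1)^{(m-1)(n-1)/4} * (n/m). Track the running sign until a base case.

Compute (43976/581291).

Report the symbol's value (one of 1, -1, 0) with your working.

43976 = 2^3·5497; (2/581291) = -1 since 581291 mod 8 = 3, so (43976/581291) = (-1)^3·(5497/581291); sign now -1
reciprocity: (5497/581291) = +1·(581291/5497) since 5497 mod 4 = 1, 581291 mod 4 = 3; sign now -1
(581291/5497) = (4106/5497)   [reduce mod 5497]
4106 = 2^1·2053; (2/5497) = +1 since 5497 mod 8 = 1, so (4106/5497) = (+1)^1·(2053/5497); sign now -1
reciprocity: (2053/5497) = +1·(5497/2053) since 2053 mod 4 = 1, 5497 mod 4 = 1; sign now -1
(5497/2053) = (1391/2053)   [reduce mod 2053]
reciprocity: (1391/2053) = +1·(2053/1391) since 1391 mod 4 = 3, 2053 mod 4 = 1; sign now -1
(2053/1391) = (662/1391)   [reduce mod 1391]
662 = 2^1·331; (2/1391) = +1 since 1391 mod 8 = 7, so (662/1391) = (+1)^1·(331/1391); sign now -1
reciprocity: (331/1391) = -1·(1391/331) since 331 mod 4 = 3, 1391 mod 4 = 3; sign now +1
(1391/331) = (67/331)   [reduce mod 331]
reciprocity: (67/331) = -1·(331/67) since 67 mod 4 = 3, 331 mod 4 = 3; sign now -1
(331/67) = (63/67)   [reduce mod 67]
reciprocity: (63/67) = -1·(67/63) since 63 mod 4 = 3, 67 mod 4 = 3; sign now +1
(67/63) = (4/63)   [reduce mod 63]
4 = 2^2·1; (2/63) = +1 since 63 mod 8 = 7, so (4/63) = (+1)^2·(1/63); sign now +1
(1/63) = 1; final value = sign = +1

1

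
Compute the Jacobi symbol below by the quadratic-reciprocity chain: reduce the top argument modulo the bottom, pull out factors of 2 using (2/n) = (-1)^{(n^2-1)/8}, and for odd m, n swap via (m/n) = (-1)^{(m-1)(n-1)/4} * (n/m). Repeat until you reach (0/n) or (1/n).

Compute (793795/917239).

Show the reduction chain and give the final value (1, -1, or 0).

flip (793795/917239) -> (917239/793795): both odd, 793795 mod 4 = 3, 917239 mod 4 = 3, so the flip contributes -1; sign now -1
(917239/793795): 917239 mod 793795 = 123444, so (917239/793795) = (123444/793795)
factor out 2^2: 123444 = 2^2·30861; with 793795 mod 8 = 3, (2/793795) = -1; sign now -1; continue with (30861/793795)
flip (30861/793795) -> (793795/30861): both odd, 30861 mod 4 = 1, 793795 mod 4 = 3, so the flip contributes +1; sign now -1
(793795/30861): 793795 mod 30861 = 22270, so (793795/30861) = (22270/30861)
factor out 2^1: 22270 = 2^1·11135; with 30861 mod 8 = 5, (2/30861) = -1; sign now +1; continue with (11135/30861)
flip (11135/30861) -> (30861/11135): both odd, 11135 mod 4 = 3, 30861 mod 4 = 1, so the flip contributes +1; sign now +1
(30861/11135): 30861 mod 11135 = 8591, so (30861/11135) = (8591/11135)
flip (8591/11135) -> (11135/8591): both odd, 8591 mod 4 = 3, 11135 mod 4 = 3, so the flip contributes -1; sign now -1
(11135/8591): 11135 mod 8591 = 2544, so (11135/8591) = (2544/8591)
factor out 2^4: 2544 = 2^4·159; with 8591 mod 8 = 7, (2/8591) = +1; sign now -1; continue with (159/8591)
flip (159/8591) -> (8591/159): both odd, 159 mod 4 = 3, 8591 mod 4 = 3, so the flip contributes -1; sign now +1
(8591/159): 8591 mod 159 = 5, so (8591/159) = (5/159)
flip (5/159) -> (159/5): both odd, 5 mod 4 = 1, 159 mod 4 = 3, so the flip contributes +1; sign now +1
(159/5): 159 mod 5 = 4, so (159/5) = (4/5)
factor out 2^2: 4 = 2^2·1; with 5 mod 8 = 5, (2/5) = -1; sign now +1; continue with (1/5)
reached (1/5) = 1, so the symbol is +1

1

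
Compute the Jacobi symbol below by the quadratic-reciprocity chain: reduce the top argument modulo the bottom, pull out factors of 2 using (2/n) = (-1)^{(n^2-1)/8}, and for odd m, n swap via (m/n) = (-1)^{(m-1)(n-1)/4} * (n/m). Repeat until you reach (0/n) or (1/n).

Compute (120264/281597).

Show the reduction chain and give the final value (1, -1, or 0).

1

factor out 2^3: 120264 = 2^3·15033; with 281597 mod 8 = 5, (2/281597) = -1; sign now -1; continue with (15033/281597)
flip (15033/281597) -> (281597/15033): both odd, 15033 mod 4 = 1, 281597 mod 4 = 1, so the flip contributes +1; sign now -1
(281597/15033): 281597 mod 15033 = 11003, so (281597/15033) = (11003/15033)
flip (11003/15033) -> (15033/11003): both odd, 11003 mod 4 = 3, 15033 mod 4 = 1, so the flip contributes +1; sign now -1
(15033/11003): 15033 mod 11003 = 4030, so (15033/11003) = (4030/11003)
factor out 2^1: 4030 = 2^1·2015; with 11003 mod 8 = 3, (2/11003) = -1; sign now +1; continue with (2015/11003)
flip (2015/11003) -> (11003/2015): both odd, 2015 mod 4 = 3, 11003 mod 4 = 3, so the flip contributes -1; sign now -1
(11003/2015): 11003 mod 2015 = 928, so (11003/2015) = (928/2015)
factor out 2^5: 928 = 2^5·29; with 2015 mod 8 = 7, (2/2015) = +1; sign now -1; continue with (29/2015)
flip (29/2015) -> (2015/29): both odd, 29 mod 4 = 1, 2015 mod 4 = 3, so the flip contributes +1; sign now -1
(2015/29): 2015 mod 29 = 14, so (2015/29) = (14/29)
factor out 2^1: 14 = 2^1·7; with 29 mod 8 = 5, (2/29) = -1; sign now +1; continue with (7/29)
flip (7/29) -> (29/7): both odd, 7 mod 4 = 3, 29 mod 4 = 1, so the flip contributes +1; sign now +1
(29/7): 29 mod 7 = 1, so (29/7) = (1/7)
reached (1/7) = 1, so the symbol is +1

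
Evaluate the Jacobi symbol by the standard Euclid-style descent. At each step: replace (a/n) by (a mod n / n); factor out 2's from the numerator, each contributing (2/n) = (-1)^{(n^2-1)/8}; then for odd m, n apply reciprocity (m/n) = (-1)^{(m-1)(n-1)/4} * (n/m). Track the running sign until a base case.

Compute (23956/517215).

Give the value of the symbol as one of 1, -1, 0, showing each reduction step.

23956 = 2^2·5989; (2/517215) = +1 since 517215 mod 8 = 7, so (23956/517215) = (+1)^2·(5989/517215); sign now +1
reciprocity: (5989/517215) = +1·(517215/5989) since 5989 mod 4 = 1, 517215 mod 4 = 3; sign now +1
(517215/5989) = (2161/5989)   [reduce mod 5989]
reciprocity: (2161/5989) = +1·(5989/2161) since 2161 mod 4 = 1, 5989 mod 4 = 1; sign now +1
(5989/2161) = (1667/2161)   [reduce mod 2161]
reciprocity: (1667/2161) = +1·(2161/1667) since 1667 mod 4 = 3, 2161 mod 4 = 1; sign now +1
(2161/1667) = (494/1667)   [reduce mod 1667]
494 = 2^1·247; (2/1667) = -1 since 1667 mod 8 = 3, so (494/1667) = (-1)^1·(247/1667); sign now -1
reciprocity: (247/1667) = -1·(1667/247) since 247 mod 4 = 3, 1667 mod 4 = 3; sign now +1
(1667/247) = (185/247)   [reduce mod 247]
reciprocity: (185/247) = +1·(247/185) since 185 mod 4 = 1, 247 mod 4 = 3; sign now +1
(247/185) = (62/185)   [reduce mod 185]
62 = 2^1·31; (2/185) = +1 since 185 mod 8 = 1, so (62/185) = (+1)^1·(31/185); sign now +1
reciprocity: (31/185) = +1·(185/31) since 31 mod 4 = 3, 185 mod 4 = 1; sign now +1
(185/31) = (30/31)   [reduce mod 31]
30 = 2^1·15; (2/31) = +1 since 31 mod 8 = 7, so (30/31) = (+1)^1·(15/31); sign now +1
reciprocity: (15/31) = -1·(31/15) since 15 mod 4 = 3, 31 mod 4 = 3; sign now -1
(31/15) = (1/15)   [reduce mod 15]
(1/15) = 1; final value = sign = -1

-1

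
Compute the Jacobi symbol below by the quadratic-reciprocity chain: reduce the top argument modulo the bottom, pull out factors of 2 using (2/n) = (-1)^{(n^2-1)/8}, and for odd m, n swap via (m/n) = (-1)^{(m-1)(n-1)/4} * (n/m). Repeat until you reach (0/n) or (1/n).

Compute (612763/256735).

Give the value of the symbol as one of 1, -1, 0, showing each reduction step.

1

(612763/256735) = (99293/256735)   [reduce mod 256735]
reciprocity: (99293/256735) = +1·(256735/99293) since 99293 mod 4 = 1, 256735 mod 4 = 3; sign now +1
(256735/99293) = (58149/99293)   [reduce mod 99293]
reciprocity: (58149/99293) = +1·(99293/58149) since 58149 mod 4 = 1, 99293 mod 4 = 1; sign now +1
(99293/58149) = (41144/58149)   [reduce mod 58149]
41144 = 2^3·5143; (2/58149) = -1 since 58149 mod 8 = 5, so (41144/58149) = (-1)^3·(5143/58149); sign now -1
reciprocity: (5143/58149) = +1·(58149/5143) since 5143 mod 4 = 3, 58149 mod 4 = 1; sign now -1
(58149/5143) = (1576/5143)   [reduce mod 5143]
1576 = 2^3·197; (2/5143) = +1 since 5143 mod 8 = 7, so (1576/5143) = (+1)^3·(197/5143); sign now -1
reciprocity: (197/5143) = +1·(5143/197) since 197 mod 4 = 1, 5143 mod 4 = 3; sign now -1
(5143/197) = (21/197)   [reduce mod 197]
reciprocity: (21/197) = +1·(197/21) since 21 mod 4 = 1, 197 mod 4 = 1; sign now -1
(197/21) = (8/21)   [reduce mod 21]
8 = 2^3·1; (2/21) = -1 since 21 mod 8 = 5, so (8/21) = (-1)^3·(1/21); sign now +1
(1/21) = 1; final value = sign = +1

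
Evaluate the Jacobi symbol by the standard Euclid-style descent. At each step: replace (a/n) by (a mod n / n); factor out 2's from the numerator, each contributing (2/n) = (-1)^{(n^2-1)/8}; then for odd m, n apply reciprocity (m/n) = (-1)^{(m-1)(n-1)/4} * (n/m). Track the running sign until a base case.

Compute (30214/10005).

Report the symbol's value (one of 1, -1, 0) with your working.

(30214/10005) = (199/10005)   [reduce mod 10005]
reciprocity: (199/10005) = +1·(10005/199) since 199 mod 4 = 3, 10005 mod 4 = 1; sign now +1
(10005/199) = (55/199)   [reduce mod 199]
reciprocity: (55/199) = -1·(199/55) since 55 mod 4 = 3, 199 mod 4 = 3; sign now -1
(199/55) = (34/55)   [reduce mod 55]
34 = 2^1·17; (2/55) = +1 since 55 mod 8 = 7, so (34/55) = (+1)^1·(17/55); sign now -1
reciprocity: (17/55) = +1·(55/17) since 17 mod 4 = 1, 55 mod 4 = 3; sign now -1
(55/17) = (4/17)   [reduce mod 17]
4 = 2^2·1; (2/17) = +1 since 17 mod 8 = 1, so (4/17) = (+1)^2·(1/17); sign now -1
(1/17) = 1; final value = sign = -1

-1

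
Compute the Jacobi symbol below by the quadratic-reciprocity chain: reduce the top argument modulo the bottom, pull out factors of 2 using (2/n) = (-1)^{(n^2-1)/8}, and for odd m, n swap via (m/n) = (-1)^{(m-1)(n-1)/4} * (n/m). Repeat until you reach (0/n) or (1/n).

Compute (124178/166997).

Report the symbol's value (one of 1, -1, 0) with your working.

1

124178 = 2^1·62089; (2/166997) = -1 since 166997 mod 8 = 5, so (124178/166997) = (-1)^1·(62089/166997); sign now -1
reciprocity: (62089/166997) = +1·(166997/62089) since 62089 mod 4 = 1, 166997 mod 4 = 1; sign now -1
(166997/62089) = (42819/62089)   [reduce mod 62089]
reciprocity: (42819/62089) = +1·(62089/42819) since 42819 mod 4 = 3, 62089 mod 4 = 1; sign now -1
(62089/42819) = (19270/42819)   [reduce mod 42819]
19270 = 2^1·9635; (2/42819) = -1 since 42819 mod 8 = 3, so (19270/42819) = (-1)^1·(9635/42819); sign now +1
reciprocity: (9635/42819) = -1·(42819/9635) since 9635 mod 4 = 3, 42819 mod 4 = 3; sign now -1
(42819/9635) = (4279/9635)   [reduce mod 9635]
reciprocity: (4279/9635) = -1·(9635/4279) since 4279 mod 4 = 3, 9635 mod 4 = 3; sign now +1
(9635/4279) = (1077/4279)   [reduce mod 4279]
reciprocity: (1077/4279) = +1·(4279/1077) since 1077 mod 4 = 1, 4279 mod 4 = 3; sign now +1
(4279/1077) = (1048/1077)   [reduce mod 1077]
1048 = 2^3·131; (2/1077) = -1 since 1077 mod 8 = 5, so (1048/1077) = (-1)^3·(131/1077); sign now -1
reciprocity: (131/1077) = +1·(1077/131) since 131 mod 4 = 3, 1077 mod 4 = 1; sign now -1
(1077/131) = (29/131)   [reduce mod 131]
reciprocity: (29/131) = +1·(131/29) since 29 mod 4 = 1, 131 mod 4 = 3; sign now -1
(131/29) = (15/29)   [reduce mod 29]
reciprocity: (15/29) = +1·(29/15) since 15 mod 4 = 3, 29 mod 4 = 1; sign now -1
(29/15) = (14/15)   [reduce mod 15]
14 = 2^1·7; (2/15) = +1 since 15 mod 8 = 7, so (14/15) = (+1)^1·(7/15); sign now -1
reciprocity: (7/15) = -1·(15/7) since 7 mod 4 = 3, 15 mod 4 = 3; sign now +1
(15/7) = (1/7)   [reduce mod 7]
(1/7) = 1; final value = sign = +1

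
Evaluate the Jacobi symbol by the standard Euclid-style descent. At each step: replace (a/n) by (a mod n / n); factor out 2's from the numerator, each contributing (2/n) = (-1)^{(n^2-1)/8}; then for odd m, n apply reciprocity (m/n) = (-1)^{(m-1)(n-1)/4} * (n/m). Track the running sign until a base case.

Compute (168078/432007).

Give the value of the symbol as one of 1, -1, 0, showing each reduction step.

-1

factor out 2^1: 168078 = 2^1·84039; with 432007 mod 8 = 7, (2/432007) = +1; sign now +1; continue with (84039/432007)
flip (84039/432007) -> (432007/84039): both odd, 84039 mod 4 = 3, 432007 mod 4 = 3, so the flip contributes -1; sign now -1
(432007/84039): 432007 mod 84039 = 11812, so (432007/84039) = (11812/84039)
factor out 2^2: 11812 = 2^2·2953; with 84039 mod 8 = 7, (2/84039) = +1; sign now -1; continue with (2953/84039)
flip (2953/84039) -> (84039/2953): both odd, 2953 mod 4 = 1, 84039 mod 4 = 3, so the flip contributes +1; sign now -1
(84039/2953): 84039 mod 2953 = 1355, so (84039/2953) = (1355/2953)
flip (1355/2953) -> (2953/1355): both odd, 1355 mod 4 = 3, 2953 mod 4 = 1, so the flip contributes +1; sign now -1
(2953/1355): 2953 mod 1355 = 243, so (2953/1355) = (243/1355)
flip (243/1355) -> (1355/243): both odd, 243 mod 4 = 3, 1355 mod 4 = 3, so the flip contributes -1; sign now +1
(1355/243): 1355 mod 243 = 140, so (1355/243) = (140/243)
factor out 2^2: 140 = 2^2·35; with 243 mod 8 = 3, (2/243) = -1; sign now +1; continue with (35/243)
flip (35/243) -> (243/35): both odd, 35 mod 4 = 3, 243 mod 4 = 3, so the flip contributes -1; sign now -1
(243/35): 243 mod 35 = 33, so (243/35) = (33/35)
flip (33/35) -> (35/33): both odd, 33 mod 4 = 1, 35 mod 4 = 3, so the flip contributes +1; sign now -1
(35/33): 35 mod 33 = 2, so (35/33) = (2/33)
factor out 2^1: 2 = 2^1·1; with 33 mod 8 = 1, (2/33) = +1; sign now -1; continue with (1/33)
reached (1/33) = 1, so the symbol is -1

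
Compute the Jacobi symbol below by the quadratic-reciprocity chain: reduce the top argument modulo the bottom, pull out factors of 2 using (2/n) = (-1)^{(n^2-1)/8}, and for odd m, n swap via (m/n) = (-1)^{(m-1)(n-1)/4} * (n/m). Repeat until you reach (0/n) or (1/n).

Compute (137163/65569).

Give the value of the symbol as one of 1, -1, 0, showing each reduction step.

(137163/65569): 137163 mod 65569 = 6025, so (137163/65569) = (6025/65569)
flip (6025/65569) -> (65569/6025): both odd, 6025 mod 4 = 1, 65569 mod 4 = 1, so the flip contributes +1; sign now +1
(65569/6025): 65569 mod 6025 = 5319, so (65569/6025) = (5319/6025)
flip (5319/6025) -> (6025/5319): both odd, 5319 mod 4 = 3, 6025 mod 4 = 1, so the flip contributes +1; sign now +1
(6025/5319): 6025 mod 5319 = 706, so (6025/5319) = (706/5319)
factor out 2^1: 706 = 2^1·353; with 5319 mod 8 = 7, (2/5319) = +1; sign now +1; continue with (353/5319)
flip (353/5319) -> (5319/353): both odd, 353 mod 4 = 1, 5319 mod 4 = 3, so the flip contributes +1; sign now +1
(5319/353): 5319 mod 353 = 24, so (5319/353) = (24/353)
factor out 2^3: 24 = 2^3·3; with 353 mod 8 = 1, (2/353) = +1; sign now +1; continue with (3/353)
flip (3/353) -> (353/3): both odd, 3 mod 4 = 3, 353 mod 4 = 1, so the flip contributes +1; sign now +1
(353/3): 353 mod 3 = 2, so (353/3) = (2/3)
factor out 2^1: 2 = 2^1·1; with 3 mod 8 = 3, (2/3) = -1; sign now -1; continue with (1/3)
reached (1/3) = 1, so the symbol is -1

-1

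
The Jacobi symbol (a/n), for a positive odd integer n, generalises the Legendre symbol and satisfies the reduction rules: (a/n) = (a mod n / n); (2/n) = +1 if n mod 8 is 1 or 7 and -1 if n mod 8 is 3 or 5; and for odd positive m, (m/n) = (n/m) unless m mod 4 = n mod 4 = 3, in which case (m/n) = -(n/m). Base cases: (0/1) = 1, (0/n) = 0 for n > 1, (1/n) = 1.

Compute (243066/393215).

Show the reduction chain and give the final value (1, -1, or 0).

-1

243066 = 2^1·121533; (2/393215) = +1 since 393215 mod 8 = 7, so (243066/393215) = (+1)^1·(121533/393215); sign now +1
reciprocity: (121533/393215) = +1·(393215/121533) since 121533 mod 4 = 1, 393215 mod 4 = 3; sign now +1
(393215/121533) = (28616/121533)   [reduce mod 121533]
28616 = 2^3·3577; (2/121533) = -1 since 121533 mod 8 = 5, so (28616/121533) = (-1)^3·(3577/121533); sign now -1
reciprocity: (3577/121533) = +1·(121533/3577) since 3577 mod 4 = 1, 121533 mod 4 = 1; sign now -1
(121533/3577) = (3492/3577)   [reduce mod 3577]
3492 = 2^2·873; (2/3577) = +1 since 3577 mod 8 = 1, so (3492/3577) = (+1)^2·(873/3577); sign now -1
reciprocity: (873/3577) = +1·(3577/873) since 873 mod 4 = 1, 3577 mod 4 = 1; sign now -1
(3577/873) = (85/873)   [reduce mod 873]
reciprocity: (85/873) = +1·(873/85) since 85 mod 4 = 1, 873 mod 4 = 1; sign now -1
(873/85) = (23/85)   [reduce mod 85]
reciprocity: (23/85) = +1·(85/23) since 23 mod 4 = 3, 85 mod 4 = 1; sign now -1
(85/23) = (16/23)   [reduce mod 23]
16 = 2^4·1; (2/23) = +1 since 23 mod 8 = 7, so (16/23) = (+1)^4·(1/23); sign now -1
(1/23) = 1; final value = sign = -1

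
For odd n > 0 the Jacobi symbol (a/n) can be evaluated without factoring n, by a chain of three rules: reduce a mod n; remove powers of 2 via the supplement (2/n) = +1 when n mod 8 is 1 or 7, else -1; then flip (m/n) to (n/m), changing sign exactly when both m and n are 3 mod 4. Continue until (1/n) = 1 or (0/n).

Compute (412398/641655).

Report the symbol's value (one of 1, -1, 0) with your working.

0

412398 = 2^1·206199; (2/641655) = +1 since 641655 mod 8 = 7, so (412398/641655) = (+1)^1·(206199/641655); sign now +1
reciprocity: (206199/641655) = -1·(641655/206199) since 206199 mod 4 = 3, 641655 mod 4 = 3; sign now -1
(641655/206199) = (23058/206199)   [reduce mod 206199]
23058 = 2^1·11529; (2/206199) = +1 since 206199 mod 8 = 7, so (23058/206199) = (+1)^1·(11529/206199); sign now -1
reciprocity: (11529/206199) = +1·(206199/11529) since 11529 mod 4 = 1, 206199 mod 4 = 3; sign now -1
(206199/11529) = (10206/11529)   [reduce mod 11529]
10206 = 2^1·5103; (2/11529) = +1 since 11529 mod 8 = 1, so (10206/11529) = (+1)^1·(5103/11529); sign now -1
reciprocity: (5103/11529) = +1·(11529/5103) since 5103 mod 4 = 3, 11529 mod 4 = 1; sign now -1
(11529/5103) = (1323/5103)   [reduce mod 5103]
reciprocity: (1323/5103) = -1·(5103/1323) since 1323 mod 4 = 3, 5103 mod 4 = 3; sign now +1
(5103/1323) = (1134/1323)   [reduce mod 1323]
1134 = 2^1·567; (2/1323) = -1 since 1323 mod 8 = 3, so (1134/1323) = (-1)^1·(567/1323); sign now -1
reciprocity: (567/1323) = -1·(1323/567) since 567 mod 4 = 3, 1323 mod 4 = 3; sign now +1
(1323/567) = (189/567)   [reduce mod 567]
reciprocity: (189/567) = +1·(567/189) since 189 mod 4 = 1, 567 mod 4 = 3; sign now +1
(567/189) = (0/189)   [reduce mod 189]
(0/189) = 0   [gcd(a, n) > 1]; final value = 0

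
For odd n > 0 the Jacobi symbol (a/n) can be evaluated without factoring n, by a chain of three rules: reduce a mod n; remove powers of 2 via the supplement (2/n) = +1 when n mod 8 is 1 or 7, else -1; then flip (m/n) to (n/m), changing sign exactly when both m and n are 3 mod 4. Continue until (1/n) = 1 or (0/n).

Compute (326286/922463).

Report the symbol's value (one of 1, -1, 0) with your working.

-1

factor out 2^1: 326286 = 2^1·163143; with 922463 mod 8 = 7, (2/922463) = +1; sign now +1; continue with (163143/922463)
flip (163143/922463) -> (922463/163143): both odd, 163143 mod 4 = 3, 922463 mod 4 = 3, so the flip contributes -1; sign now -1
(922463/163143): 922463 mod 163143 = 106748, so (922463/163143) = (106748/163143)
factor out 2^2: 106748 = 2^2·26687; with 163143 mod 8 = 7, (2/163143) = +1; sign now -1; continue with (26687/163143)
flip (26687/163143) -> (163143/26687): both odd, 26687 mod 4 = 3, 163143 mod 4 = 3, so the flip contributes -1; sign now +1
(163143/26687): 163143 mod 26687 = 3021, so (163143/26687) = (3021/26687)
flip (3021/26687) -> (26687/3021): both odd, 3021 mod 4 = 1, 26687 mod 4 = 3, so the flip contributes +1; sign now +1
(26687/3021): 26687 mod 3021 = 2519, so (26687/3021) = (2519/3021)
flip (2519/3021) -> (3021/2519): both odd, 2519 mod 4 = 3, 3021 mod 4 = 1, so the flip contributes +1; sign now +1
(3021/2519): 3021 mod 2519 = 502, so (3021/2519) = (502/2519)
factor out 2^1: 502 = 2^1·251; with 2519 mod 8 = 7, (2/2519) = +1; sign now +1; continue with (251/2519)
flip (251/2519) -> (2519/251): both odd, 251 mod 4 = 3, 2519 mod 4 = 3, so the flip contributes -1; sign now -1
(2519/251): 2519 mod 251 = 9, so (2519/251) = (9/251)
flip (9/251) -> (251/9): both odd, 9 mod 4 = 1, 251 mod 4 = 3, so the flip contributes +1; sign now -1
(251/9): 251 mod 9 = 8, so (251/9) = (8/9)
factor out 2^3: 8 = 2^3·1; with 9 mod 8 = 1, (2/9) = +1; sign now -1; continue with (1/9)
reached (1/9) = 1, so the symbol is -1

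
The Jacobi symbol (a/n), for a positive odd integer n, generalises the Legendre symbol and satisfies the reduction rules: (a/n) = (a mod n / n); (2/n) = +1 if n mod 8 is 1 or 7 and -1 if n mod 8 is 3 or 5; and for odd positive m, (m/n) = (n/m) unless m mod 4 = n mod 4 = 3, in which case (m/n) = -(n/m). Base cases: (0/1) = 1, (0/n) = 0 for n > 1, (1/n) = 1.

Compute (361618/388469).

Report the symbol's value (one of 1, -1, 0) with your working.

-1

factor out 2^1: 361618 = 2^1·180809; with 388469 mod 8 = 5, (2/388469) = -1; sign now -1; continue with (180809/388469)
flip (180809/388469) -> (388469/180809): both odd, 180809 mod 4 = 1, 388469 mod 4 = 1, so the flip contributes +1; sign now -1
(388469/180809): 388469 mod 180809 = 26851, so (388469/180809) = (26851/180809)
flip (26851/180809) -> (180809/26851): both odd, 26851 mod 4 = 3, 180809 mod 4 = 1, so the flip contributes +1; sign now -1
(180809/26851): 180809 mod 26851 = 19703, so (180809/26851) = (19703/26851)
flip (19703/26851) -> (26851/19703): both odd, 19703 mod 4 = 3, 26851 mod 4 = 3, so the flip contributes -1; sign now +1
(26851/19703): 26851 mod 19703 = 7148, so (26851/19703) = (7148/19703)
factor out 2^2: 7148 = 2^2·1787; with 19703 mod 8 = 7, (2/19703) = +1; sign now +1; continue with (1787/19703)
flip (1787/19703) -> (19703/1787): both odd, 1787 mod 4 = 3, 19703 mod 4 = 3, so the flip contributes -1; sign now -1
(19703/1787): 19703 mod 1787 = 46, so (19703/1787) = (46/1787)
factor out 2^1: 46 = 2^1·23; with 1787 mod 8 = 3, (2/1787) = -1; sign now +1; continue with (23/1787)
flip (23/1787) -> (1787/23): both odd, 23 mod 4 = 3, 1787 mod 4 = 3, so the flip contributes -1; sign now -1
(1787/23): 1787 mod 23 = 16, so (1787/23) = (16/23)
factor out 2^4: 16 = 2^4·1; with 23 mod 8 = 7, (2/23) = +1; sign now -1; continue with (1/23)
reached (1/23) = 1, so the symbol is -1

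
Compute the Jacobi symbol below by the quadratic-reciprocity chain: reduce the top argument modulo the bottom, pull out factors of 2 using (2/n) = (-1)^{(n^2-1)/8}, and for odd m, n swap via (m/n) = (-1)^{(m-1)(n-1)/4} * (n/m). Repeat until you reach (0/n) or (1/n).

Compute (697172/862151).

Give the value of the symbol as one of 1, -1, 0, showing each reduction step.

-1

factor out 2^2: 697172 = 2^2·174293; with 862151 mod 8 = 7, (2/862151) = +1; sign now +1; continue with (174293/862151)
flip (174293/862151) -> (862151/174293): both odd, 174293 mod 4 = 1, 862151 mod 4 = 3, so the flip contributes +1; sign now +1
(862151/174293): 862151 mod 174293 = 164979, so (862151/174293) = (164979/174293)
flip (164979/174293) -> (174293/164979): both odd, 164979 mod 4 = 3, 174293 mod 4 = 1, so the flip contributes +1; sign now +1
(174293/164979): 174293 mod 164979 = 9314, so (174293/164979) = (9314/164979)
factor out 2^1: 9314 = 2^1·4657; with 164979 mod 8 = 3, (2/164979) = -1; sign now -1; continue with (4657/164979)
flip (4657/164979) -> (164979/4657): both odd, 4657 mod 4 = 1, 164979 mod 4 = 3, so the flip contributes +1; sign now -1
(164979/4657): 164979 mod 4657 = 1984, so (164979/4657) = (1984/4657)
factor out 2^6: 1984 = 2^6·31; with 4657 mod 8 = 1, (2/4657) = +1; sign now -1; continue with (31/4657)
flip (31/4657) -> (4657/31): both odd, 31 mod 4 = 3, 4657 mod 4 = 1, so the flip contributes +1; sign now -1
(4657/31): 4657 mod 31 = 7, so (4657/31) = (7/31)
flip (7/31) -> (31/7): both odd, 7 mod 4 = 3, 31 mod 4 = 3, so the flip contributes -1; sign now +1
(31/7): 31 mod 7 = 3, so (31/7) = (3/7)
flip (3/7) -> (7/3): both odd, 3 mod 4 = 3, 7 mod 4 = 3, so the flip contributes -1; sign now -1
(7/3): 7 mod 3 = 1, so (7/3) = (1/3)
reached (1/3) = 1, so the symbol is -1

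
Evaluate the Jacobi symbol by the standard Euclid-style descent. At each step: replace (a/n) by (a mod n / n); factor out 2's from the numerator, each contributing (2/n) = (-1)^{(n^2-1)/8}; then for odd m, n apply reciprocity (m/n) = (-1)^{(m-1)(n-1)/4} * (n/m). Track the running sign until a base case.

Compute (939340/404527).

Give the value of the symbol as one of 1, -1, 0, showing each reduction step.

1

(939340/404527) = (130286/404527)   [reduce mod 404527]
130286 = 2^1·65143; (2/404527) = +1 since 404527 mod 8 = 7, so (130286/404527) = (+1)^1·(65143/404527); sign now +1
reciprocity: (65143/404527) = -1·(404527/65143) since 65143 mod 4 = 3, 404527 mod 4 = 3; sign now -1
(404527/65143) = (13669/65143)   [reduce mod 65143]
reciprocity: (13669/65143) = +1·(65143/13669) since 13669 mod 4 = 1, 65143 mod 4 = 3; sign now -1
(65143/13669) = (10467/13669)   [reduce mod 13669]
reciprocity: (10467/13669) = +1·(13669/10467) since 10467 mod 4 = 3, 13669 mod 4 = 1; sign now -1
(13669/10467) = (3202/10467)   [reduce mod 10467]
3202 = 2^1·1601; (2/10467) = -1 since 10467 mod 8 = 3, so (3202/10467) = (-1)^1·(1601/10467); sign now +1
reciprocity: (1601/10467) = +1·(10467/1601) since 1601 mod 4 = 1, 10467 mod 4 = 3; sign now +1
(10467/1601) = (861/1601)   [reduce mod 1601]
reciprocity: (861/1601) = +1·(1601/861) since 861 mod 4 = 1, 1601 mod 4 = 1; sign now +1
(1601/861) = (740/861)   [reduce mod 861]
740 = 2^2·185; (2/861) = -1 since 861 mod 8 = 5, so (740/861) = (-1)^2·(185/861); sign now +1
reciprocity: (185/861) = +1·(861/185) since 185 mod 4 = 1, 861 mod 4 = 1; sign now +1
(861/185) = (121/185)   [reduce mod 185]
reciprocity: (121/185) = +1·(185/121) since 121 mod 4 = 1, 185 mod 4 = 1; sign now +1
(185/121) = (64/121)   [reduce mod 121]
64 = 2^6·1; (2/121) = +1 since 121 mod 8 = 1, so (64/121) = (+1)^6·(1/121); sign now +1
(1/121) = 1; final value = sign = +1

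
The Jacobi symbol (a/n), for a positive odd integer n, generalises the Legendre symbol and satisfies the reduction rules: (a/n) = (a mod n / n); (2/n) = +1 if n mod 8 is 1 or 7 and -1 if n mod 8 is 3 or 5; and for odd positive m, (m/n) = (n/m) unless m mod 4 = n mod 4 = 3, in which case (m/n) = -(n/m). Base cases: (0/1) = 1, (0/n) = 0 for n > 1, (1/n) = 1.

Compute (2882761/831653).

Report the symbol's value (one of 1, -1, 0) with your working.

(2882761/831653) = (387802/831653)   [reduce mod 831653]
387802 = 2^1·193901; (2/831653) = -1 since 831653 mod 8 = 5, so (387802/831653) = (-1)^1·(193901/831653); sign now -1
reciprocity: (193901/831653) = +1·(831653/193901) since 193901 mod 4 = 1, 831653 mod 4 = 1; sign now -1
(831653/193901) = (56049/193901)   [reduce mod 193901]
reciprocity: (56049/193901) = +1·(193901/56049) since 56049 mod 4 = 1, 193901 mod 4 = 1; sign now -1
(193901/56049) = (25754/56049)   [reduce mod 56049]
25754 = 2^1·12877; (2/56049) = +1 since 56049 mod 8 = 1, so (25754/56049) = (+1)^1·(12877/56049); sign now -1
reciprocity: (12877/56049) = +1·(56049/12877) since 12877 mod 4 = 1, 56049 mod 4 = 1; sign now -1
(56049/12877) = (4541/12877)   [reduce mod 12877]
reciprocity: (4541/12877) = +1·(12877/4541) since 4541 mod 4 = 1, 12877 mod 4 = 1; sign now -1
(12877/4541) = (3795/4541)   [reduce mod 4541]
reciprocity: (3795/4541) = +1·(4541/3795) since 3795 mod 4 = 3, 4541 mod 4 = 1; sign now -1
(4541/3795) = (746/3795)   [reduce mod 3795]
746 = 2^1·373; (2/3795) = -1 since 3795 mod 8 = 3, so (746/3795) = (-1)^1·(373/3795); sign now +1
reciprocity: (373/3795) = +1·(3795/373) since 373 mod 4 = 1, 3795 mod 4 = 3; sign now +1
(3795/373) = (65/373)   [reduce mod 373]
reciprocity: (65/373) = +1·(373/65) since 65 mod 4 = 1, 373 mod 4 = 1; sign now +1
(373/65) = (48/65)   [reduce mod 65]
48 = 2^4·3; (2/65) = +1 since 65 mod 8 = 1, so (48/65) = (+1)^4·(3/65); sign now +1
reciprocity: (3/65) = +1·(65/3) since 3 mod 4 = 3, 65 mod 4 = 1; sign now +1
(65/3) = (2/3)   [reduce mod 3]
2 = 2^1·1; (2/3) = -1 since 3 mod 8 = 3, so (2/3) = (-1)^1·(1/3); sign now -1
(1/3) = 1; final value = sign = -1

-1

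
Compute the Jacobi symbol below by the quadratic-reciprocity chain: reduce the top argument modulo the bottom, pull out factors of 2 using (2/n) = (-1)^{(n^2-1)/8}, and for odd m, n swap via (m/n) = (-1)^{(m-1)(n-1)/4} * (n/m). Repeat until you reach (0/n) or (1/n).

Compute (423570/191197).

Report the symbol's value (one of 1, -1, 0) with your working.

1

(423570/191197): 423570 mod 191197 = 41176, so (423570/191197) = (41176/191197)
factor out 2^3: 41176 = 2^3·5147; with 191197 mod 8 = 5, (2/191197) = -1; sign now -1; continue with (5147/191197)
flip (5147/191197) -> (191197/5147): both odd, 5147 mod 4 = 3, 191197 mod 4 = 1, so the flip contributes +1; sign now -1
(191197/5147): 191197 mod 5147 = 758, so (191197/5147) = (758/5147)
factor out 2^1: 758 = 2^1·379; with 5147 mod 8 = 3, (2/5147) = -1; sign now +1; continue with (379/5147)
flip (379/5147) -> (5147/379): both odd, 379 mod 4 = 3, 5147 mod 4 = 3, so the flip contributes -1; sign now -1
(5147/379): 5147 mod 379 = 220, so (5147/379) = (220/379)
factor out 2^2: 220 = 2^2·55; with 379 mod 8 = 3, (2/379) = -1; sign now -1; continue with (55/379)
flip (55/379) -> (379/55): both odd, 55 mod 4 = 3, 379 mod 4 = 3, so the flip contributes -1; sign now +1
(379/55): 379 mod 55 = 49, so (379/55) = (49/55)
flip (49/55) -> (55/49): both odd, 49 mod 4 = 1, 55 mod 4 = 3, so the flip contributes +1; sign now +1
(55/49): 55 mod 49 = 6, so (55/49) = (6/49)
factor out 2^1: 6 = 2^1·3; with 49 mod 8 = 1, (2/49) = +1; sign now +1; continue with (3/49)
flip (3/49) -> (49/3): both odd, 3 mod 4 = 3, 49 mod 4 = 1, so the flip contributes +1; sign now +1
(49/3): 49 mod 3 = 1, so (49/3) = (1/3)
reached (1/3) = 1, so the symbol is +1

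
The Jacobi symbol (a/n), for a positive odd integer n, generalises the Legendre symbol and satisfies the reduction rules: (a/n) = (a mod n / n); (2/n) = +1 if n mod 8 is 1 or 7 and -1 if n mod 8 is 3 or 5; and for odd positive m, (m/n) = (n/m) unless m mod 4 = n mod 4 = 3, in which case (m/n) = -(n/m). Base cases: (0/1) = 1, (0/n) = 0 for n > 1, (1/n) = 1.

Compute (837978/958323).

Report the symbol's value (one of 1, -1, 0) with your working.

factor out 2^1: 837978 = 2^1·418989; with 958323 mod 8 = 3, (2/958323) = -1; sign now -1; continue with (418989/958323)
flip (418989/958323) -> (958323/418989): both odd, 418989 mod 4 = 1, 958323 mod 4 = 3, so the flip contributes +1; sign now -1
(958323/418989): 958323 mod 418989 = 120345, so (958323/418989) = (120345/418989)
flip (120345/418989) -> (418989/120345): both odd, 120345 mod 4 = 1, 418989 mod 4 = 1, so the flip contributes +1; sign now -1
(418989/120345): 418989 mod 120345 = 57954, so (418989/120345) = (57954/120345)
factor out 2^1: 57954 = 2^1·28977; with 120345 mod 8 = 1, (2/120345) = +1; sign now -1; continue with (28977/120345)
flip (28977/120345) -> (120345/28977): both odd, 28977 mod 4 = 1, 120345 mod 4 = 1, so the flip contributes +1; sign now -1
(120345/28977): 120345 mod 28977 = 4437, so (120345/28977) = (4437/28977)
flip (4437/28977) -> (28977/4437): both odd, 4437 mod 4 = 1, 28977 mod 4 = 1, so the flip contributes +1; sign now -1
(28977/4437): 28977 mod 4437 = 2355, so (28977/4437) = (2355/4437)
flip (2355/4437) -> (4437/2355): both odd, 2355 mod 4 = 3, 4437 mod 4 = 1, so the flip contributes +1; sign now -1
(4437/2355): 4437 mod 2355 = 2082, so (4437/2355) = (2082/2355)
factor out 2^1: 2082 = 2^1·1041; with 2355 mod 8 = 3, (2/2355) = -1; sign now +1; continue with (1041/2355)
flip (1041/2355) -> (2355/1041): both odd, 1041 mod 4 = 1, 2355 mod 4 = 3, so the flip contributes +1; sign now +1
(2355/1041): 2355 mod 1041 = 273, so (2355/1041) = (273/1041)
flip (273/1041) -> (1041/273): both odd, 273 mod 4 = 1, 1041 mod 4 = 1, so the flip contributes +1; sign now +1
(1041/273): 1041 mod 273 = 222, so (1041/273) = (222/273)
factor out 2^1: 222 = 2^1·111; with 273 mod 8 = 1, (2/273) = +1; sign now +1; continue with (111/273)
flip (111/273) -> (273/111): both odd, 111 mod 4 = 3, 273 mod 4 = 1, so the flip contributes +1; sign now +1
(273/111): 273 mod 111 = 51, so (273/111) = (51/111)
flip (51/111) -> (111/51): both odd, 51 mod 4 = 3, 111 mod 4 = 3, so the flip contributes -1; sign now -1
(111/51): 111 mod 51 = 9, so (111/51) = (9/51)
flip (9/51) -> (51/9): both odd, 9 mod 4 = 1, 51 mod 4 = 3, so the flip contributes +1; sign now -1
(51/9): 51 mod 9 = 6, so (51/9) = (6/9)
factor out 2^1: 6 = 2^1·3; with 9 mod 8 = 1, (2/9) = +1; sign now -1; continue with (3/9)
flip (3/9) -> (9/3): both odd, 3 mod 4 = 3, 9 mod 4 = 1, so the flip contributes +1; sign now -1
(9/3): 9 mod 3 = 0, so (9/3) = (0/3)
reached (0/3); gcd(a, n) > 1, so (0/3) = 0 and the symbol is 0

0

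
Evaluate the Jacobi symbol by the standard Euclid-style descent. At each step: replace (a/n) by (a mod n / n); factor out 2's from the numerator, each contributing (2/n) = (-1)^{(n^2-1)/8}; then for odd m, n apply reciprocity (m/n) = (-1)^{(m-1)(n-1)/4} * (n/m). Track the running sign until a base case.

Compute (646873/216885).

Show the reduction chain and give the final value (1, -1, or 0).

1

(646873/216885): 646873 mod 216885 = 213103, so (646873/216885) = (213103/216885)
flip (213103/216885) -> (216885/213103): both odd, 213103 mod 4 = 3, 216885 mod 4 = 1, so the flip contributes +1; sign now +1
(216885/213103): 216885 mod 213103 = 3782, so (216885/213103) = (3782/213103)
factor out 2^1: 3782 = 2^1·1891; with 213103 mod 8 = 7, (2/213103) = +1; sign now +1; continue with (1891/213103)
flip (1891/213103) -> (213103/1891): both odd, 1891 mod 4 = 3, 213103 mod 4 = 3, so the flip contributes -1; sign now -1
(213103/1891): 213103 mod 1891 = 1311, so (213103/1891) = (1311/1891)
flip (1311/1891) -> (1891/1311): both odd, 1311 mod 4 = 3, 1891 mod 4 = 3, so the flip contributes -1; sign now +1
(1891/1311): 1891 mod 1311 = 580, so (1891/1311) = (580/1311)
factor out 2^2: 580 = 2^2·145; with 1311 mod 8 = 7, (2/1311) = +1; sign now +1; continue with (145/1311)
flip (145/1311) -> (1311/145): both odd, 145 mod 4 = 1, 1311 mod 4 = 3, so the flip contributes +1; sign now +1
(1311/145): 1311 mod 145 = 6, so (1311/145) = (6/145)
factor out 2^1: 6 = 2^1·3; with 145 mod 8 = 1, (2/145) = +1; sign now +1; continue with (3/145)
flip (3/145) -> (145/3): both odd, 3 mod 4 = 3, 145 mod 4 = 1, so the flip contributes +1; sign now +1
(145/3): 145 mod 3 = 1, so (145/3) = (1/3)
reached (1/3) = 1, so the symbol is +1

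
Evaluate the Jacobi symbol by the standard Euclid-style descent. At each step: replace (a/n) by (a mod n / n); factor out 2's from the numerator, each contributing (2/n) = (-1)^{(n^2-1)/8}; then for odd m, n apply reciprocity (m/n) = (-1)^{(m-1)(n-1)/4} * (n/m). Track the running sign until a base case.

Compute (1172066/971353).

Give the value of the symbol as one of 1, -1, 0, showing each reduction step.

(1172066/971353): 1172066 mod 971353 = 200713, so (1172066/971353) = (200713/971353)
flip (200713/971353) -> (971353/200713): both odd, 200713 mod 4 = 1, 971353 mod 4 = 1, so the flip contributes +1; sign now +1
(971353/200713): 971353 mod 200713 = 168501, so (971353/200713) = (168501/200713)
flip (168501/200713) -> (200713/168501): both odd, 168501 mod 4 = 1, 200713 mod 4 = 1, so the flip contributes +1; sign now +1
(200713/168501): 200713 mod 168501 = 32212, so (200713/168501) = (32212/168501)
factor out 2^2: 32212 = 2^2·8053; with 168501 mod 8 = 5, (2/168501) = -1; sign now +1; continue with (8053/168501)
flip (8053/168501) -> (168501/8053): both odd, 8053 mod 4 = 1, 168501 mod 4 = 1, so the flip contributes +1; sign now +1
(168501/8053): 168501 mod 8053 = 7441, so (168501/8053) = (7441/8053)
flip (7441/8053) -> (8053/7441): both odd, 7441 mod 4 = 1, 8053 mod 4 = 1, so the flip contributes +1; sign now +1
(8053/7441): 8053 mod 7441 = 612, so (8053/7441) = (612/7441)
factor out 2^2: 612 = 2^2·153; with 7441 mod 8 = 1, (2/7441) = +1; sign now +1; continue with (153/7441)
flip (153/7441) -> (7441/153): both odd, 153 mod 4 = 1, 7441 mod 4 = 1, so the flip contributes +1; sign now +1
(7441/153): 7441 mod 153 = 97, so (7441/153) = (97/153)
flip (97/153) -> (153/97): both odd, 97 mod 4 = 1, 153 mod 4 = 1, so the flip contributes +1; sign now +1
(153/97): 153 mod 97 = 56, so (153/97) = (56/97)
factor out 2^3: 56 = 2^3·7; with 97 mod 8 = 1, (2/97) = +1; sign now +1; continue with (7/97)
flip (7/97) -> (97/7): both odd, 7 mod 4 = 3, 97 mod 4 = 1, so the flip contributes +1; sign now +1
(97/7): 97 mod 7 = 6, so (97/7) = (6/7)
factor out 2^1: 6 = 2^1·3; with 7 mod 8 = 7, (2/7) = +1; sign now +1; continue with (3/7)
flip (3/7) -> (7/3): both odd, 3 mod 4 = 3, 7 mod 4 = 3, so the flip contributes -1; sign now -1
(7/3): 7 mod 3 = 1, so (7/3) = (1/3)
reached (1/3) = 1, so the symbol is -1

-1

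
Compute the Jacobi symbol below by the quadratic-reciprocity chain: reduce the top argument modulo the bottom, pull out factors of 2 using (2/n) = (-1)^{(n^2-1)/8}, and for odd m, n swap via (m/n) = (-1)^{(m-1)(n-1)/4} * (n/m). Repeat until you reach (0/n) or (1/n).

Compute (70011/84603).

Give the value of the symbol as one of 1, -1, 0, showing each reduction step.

flip (70011/84603) -> (84603/70011): both odd, 70011 mod 4 = 3, 84603 mod 4 = 3, so the flip contributes -1; sign now -1
(84603/70011): 84603 mod 70011 = 14592, so (84603/70011) = (14592/70011)
factor out 2^8: 14592 = 2^8·57; with 70011 mod 8 = 3, (2/70011) = -1; sign now -1; continue with (57/70011)
flip (57/70011) -> (70011/57): both odd, 57 mod 4 = 1, 70011 mod 4 = 3, so the flip contributes +1; sign now -1
(70011/57): 70011 mod 57 = 15, so (70011/57) = (15/57)
flip (15/57) -> (57/15): both odd, 15 mod 4 = 3, 57 mod 4 = 1, so the flip contributes +1; sign now -1
(57/15): 57 mod 15 = 12, so (57/15) = (12/15)
factor out 2^2: 12 = 2^2·3; with 15 mod 8 = 7, (2/15) = +1; sign now -1; continue with (3/15)
flip (3/15) -> (15/3): both odd, 3 mod 4 = 3, 15 mod 4 = 3, so the flip contributes -1; sign now +1
(15/3): 15 mod 3 = 0, so (15/3) = (0/3)
reached (0/3); gcd(a, n) > 1, so (0/3) = 0 and the symbol is 0

0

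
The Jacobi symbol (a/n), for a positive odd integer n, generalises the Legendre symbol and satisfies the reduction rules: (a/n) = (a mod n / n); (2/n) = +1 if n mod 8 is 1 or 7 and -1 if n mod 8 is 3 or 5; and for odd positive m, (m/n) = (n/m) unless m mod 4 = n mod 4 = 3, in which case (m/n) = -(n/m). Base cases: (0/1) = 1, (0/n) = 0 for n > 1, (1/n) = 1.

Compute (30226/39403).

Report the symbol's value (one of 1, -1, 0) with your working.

0

30226 = 2^1·15113; (2/39403) = -1 since 39403 mod 8 = 3, so (30226/39403) = (-1)^1·(15113/39403); sign now -1
reciprocity: (15113/39403) = +1·(39403/15113) since 15113 mod 4 = 1, 39403 mod 4 = 3; sign now -1
(39403/15113) = (9177/15113)   [reduce mod 15113]
reciprocity: (9177/15113) = +1·(15113/9177) since 9177 mod 4 = 1, 15113 mod 4 = 1; sign now -1
(15113/9177) = (5936/9177)   [reduce mod 9177]
5936 = 2^4·371; (2/9177) = +1 since 9177 mod 8 = 1, so (5936/9177) = (+1)^4·(371/9177); sign now -1
reciprocity: (371/9177) = +1·(9177/371) since 371 mod 4 = 3, 9177 mod 4 = 1; sign now -1
(9177/371) = (273/371)   [reduce mod 371]
reciprocity: (273/371) = +1·(371/273) since 273 mod 4 = 1, 371 mod 4 = 3; sign now -1
(371/273) = (98/273)   [reduce mod 273]
98 = 2^1·49; (2/273) = +1 since 273 mod 8 = 1, so (98/273) = (+1)^1·(49/273); sign now -1
reciprocity: (49/273) = +1·(273/49) since 49 mod 4 = 1, 273 mod 4 = 1; sign now -1
(273/49) = (28/49)   [reduce mod 49]
28 = 2^2·7; (2/49) = +1 since 49 mod 8 = 1, so (28/49) = (+1)^2·(7/49); sign now -1
reciprocity: (7/49) = +1·(49/7) since 7 mod 4 = 3, 49 mod 4 = 1; sign now -1
(49/7) = (0/7)   [reduce mod 7]
(0/7) = 0   [gcd(a, n) > 1]; final value = 0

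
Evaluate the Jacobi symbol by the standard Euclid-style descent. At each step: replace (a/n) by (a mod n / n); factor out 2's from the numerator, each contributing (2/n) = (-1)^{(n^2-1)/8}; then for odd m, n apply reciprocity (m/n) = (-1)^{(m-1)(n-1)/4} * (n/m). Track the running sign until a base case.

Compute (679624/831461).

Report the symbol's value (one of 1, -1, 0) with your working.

factor out 2^3: 679624 = 2^3·84953; with 831461 mod 8 = 5, (2/831461) = -1; sign now -1; continue with (84953/831461)
flip (84953/831461) -> (831461/84953): both odd, 84953 mod 4 = 1, 831461 mod 4 = 1, so the flip contributes +1; sign now -1
(831461/84953): 831461 mod 84953 = 66884, so (831461/84953) = (66884/84953)
factor out 2^2: 66884 = 2^2·16721; with 84953 mod 8 = 1, (2/84953) = +1; sign now -1; continue with (16721/84953)
flip (16721/84953) -> (84953/16721): both odd, 16721 mod 4 = 1, 84953 mod 4 = 1, so the flip contributes +1; sign now -1
(84953/16721): 84953 mod 16721 = 1348, so (84953/16721) = (1348/16721)
factor out 2^2: 1348 = 2^2·337; with 16721 mod 8 = 1, (2/16721) = +1; sign now -1; continue with (337/16721)
flip (337/16721) -> (16721/337): both odd, 337 mod 4 = 1, 16721 mod 4 = 1, so the flip contributes +1; sign now -1
(16721/337): 16721 mod 337 = 208, so (16721/337) = (208/337)
factor out 2^4: 208 = 2^4·13; with 337 mod 8 = 1, (2/337) = +1; sign now -1; continue with (13/337)
flip (13/337) -> (337/13): both odd, 13 mod 4 = 1, 337 mod 4 = 1, so the flip contributes +1; sign now -1
(337/13): 337 mod 13 = 12, so (337/13) = (12/13)
factor out 2^2: 12 = 2^2·3; with 13 mod 8 = 5, (2/13) = -1; sign now -1; continue with (3/13)
flip (3/13) -> (13/3): both odd, 3 mod 4 = 3, 13 mod 4 = 1, so the flip contributes +1; sign now -1
(13/3): 13 mod 3 = 1, so (13/3) = (1/3)
reached (1/3) = 1, so the symbol is -1

-1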